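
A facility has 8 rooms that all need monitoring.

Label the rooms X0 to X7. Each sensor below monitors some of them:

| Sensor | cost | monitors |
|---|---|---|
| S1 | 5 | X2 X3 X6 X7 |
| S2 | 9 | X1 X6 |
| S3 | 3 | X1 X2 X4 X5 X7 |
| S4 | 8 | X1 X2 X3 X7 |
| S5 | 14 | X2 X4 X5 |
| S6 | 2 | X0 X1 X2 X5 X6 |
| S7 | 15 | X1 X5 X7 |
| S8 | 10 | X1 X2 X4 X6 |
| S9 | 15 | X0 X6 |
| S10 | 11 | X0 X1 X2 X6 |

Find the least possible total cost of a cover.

10

S1, S3, S6 together cover every room (S1 ∪ S3 ∪ S6 = {X0, X1, X2, X3, X4, X5, X6, X7}); total cost 5 + 3 + 2 = 10.
No covering selection has total cost below 10.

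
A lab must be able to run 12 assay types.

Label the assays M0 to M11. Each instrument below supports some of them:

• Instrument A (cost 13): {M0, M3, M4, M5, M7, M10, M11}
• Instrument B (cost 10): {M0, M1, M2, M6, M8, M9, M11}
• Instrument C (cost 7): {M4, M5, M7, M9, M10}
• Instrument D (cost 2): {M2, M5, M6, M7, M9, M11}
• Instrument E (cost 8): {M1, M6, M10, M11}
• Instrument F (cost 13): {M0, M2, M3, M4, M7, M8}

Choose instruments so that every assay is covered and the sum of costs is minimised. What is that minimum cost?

23

A, B together cover every assay (A ∪ B = {M0, M1, M2, M3, M4, M5, M6, M7, M8, M9, M10, M11}); total cost 13 + 10 = 23.
The greedy pick D, A, B costs 25; no covering selection beats 23.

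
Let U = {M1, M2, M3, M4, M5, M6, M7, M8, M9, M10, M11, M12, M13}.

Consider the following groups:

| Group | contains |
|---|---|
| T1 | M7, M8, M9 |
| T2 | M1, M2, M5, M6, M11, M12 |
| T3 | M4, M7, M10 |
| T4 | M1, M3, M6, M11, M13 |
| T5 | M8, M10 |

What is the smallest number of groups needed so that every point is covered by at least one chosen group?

Take {T1, T2, T3, T4}. Their union is {M1, M2, M3, M4, M5, M6, M7, M8, M9, M10, M11, M12, M13}, which is all 13 points.
Only T2 contains M2, so T2 is forced; the remaining 7 points need at least 3 more groups (each remaining group adds at most 3) — so at least 4 groups are needed, and 4 is optimal.

4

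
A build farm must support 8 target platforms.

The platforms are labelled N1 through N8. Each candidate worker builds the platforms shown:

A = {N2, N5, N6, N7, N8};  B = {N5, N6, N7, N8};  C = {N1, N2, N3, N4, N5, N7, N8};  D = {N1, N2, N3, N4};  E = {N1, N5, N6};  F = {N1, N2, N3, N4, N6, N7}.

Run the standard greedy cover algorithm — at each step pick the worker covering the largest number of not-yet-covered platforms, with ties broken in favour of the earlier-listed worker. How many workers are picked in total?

Greedy: pick C (covers 7 new) → pick A (covers 1 new). Total picks: 2.

2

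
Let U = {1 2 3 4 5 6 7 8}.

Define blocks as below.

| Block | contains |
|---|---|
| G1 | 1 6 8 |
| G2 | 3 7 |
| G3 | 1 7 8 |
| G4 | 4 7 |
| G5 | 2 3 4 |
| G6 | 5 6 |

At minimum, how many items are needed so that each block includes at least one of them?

Take H = {4, 6, 7}. Each listed block contains at least one of these, so H is a hitting set of size 3.
The blocks G3, G5, G6 are pairwise disjoint, so any hitting set needs a separate item for each — at least 3. Hence 3 is optimal.

3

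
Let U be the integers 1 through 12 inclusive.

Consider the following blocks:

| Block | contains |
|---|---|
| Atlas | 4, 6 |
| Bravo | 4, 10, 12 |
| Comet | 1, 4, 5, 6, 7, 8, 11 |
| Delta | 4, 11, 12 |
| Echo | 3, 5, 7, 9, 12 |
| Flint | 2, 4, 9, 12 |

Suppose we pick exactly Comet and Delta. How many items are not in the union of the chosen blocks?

Union of Comet, Delta = {1, 4, 5, 6, 7, 8, 11, 12}.
Not covered: 2, 3, 9, 10 — 4 items.

4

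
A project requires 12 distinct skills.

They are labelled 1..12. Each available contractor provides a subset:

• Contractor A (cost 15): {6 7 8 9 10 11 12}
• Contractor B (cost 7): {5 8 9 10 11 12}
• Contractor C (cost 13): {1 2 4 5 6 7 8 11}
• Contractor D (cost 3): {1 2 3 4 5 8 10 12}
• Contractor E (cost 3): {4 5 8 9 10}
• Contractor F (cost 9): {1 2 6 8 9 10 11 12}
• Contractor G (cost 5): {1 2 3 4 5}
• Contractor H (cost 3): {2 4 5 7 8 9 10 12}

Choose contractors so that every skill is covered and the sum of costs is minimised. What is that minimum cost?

15

D, F, H together cover every skill (D ∪ F ∪ H = {1, 2, 3, 4, 5, 6, 7, 8, 9, 10, 11, 12}); total cost 3 + 9 + 3 = 15.
No covering selection has total cost below 15.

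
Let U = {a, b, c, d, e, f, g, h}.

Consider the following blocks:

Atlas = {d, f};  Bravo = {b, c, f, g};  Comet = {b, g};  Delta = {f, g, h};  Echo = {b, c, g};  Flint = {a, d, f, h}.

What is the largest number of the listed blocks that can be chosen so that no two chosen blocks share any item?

2

Atlas, Echo are pairwise disjoint (Atlas={d,f}; Echo={b,c,g}).
Every remaining block overlaps one of these, and no 3 of the listed blocks are pairwise disjoint, so 2 is the maximum.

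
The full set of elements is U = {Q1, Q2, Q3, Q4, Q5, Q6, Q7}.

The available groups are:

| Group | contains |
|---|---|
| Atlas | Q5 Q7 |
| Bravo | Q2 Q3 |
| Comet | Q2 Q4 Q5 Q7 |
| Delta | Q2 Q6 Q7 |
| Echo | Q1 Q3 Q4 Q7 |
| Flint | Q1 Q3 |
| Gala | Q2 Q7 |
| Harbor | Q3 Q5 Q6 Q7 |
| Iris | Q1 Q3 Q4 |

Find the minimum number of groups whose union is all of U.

Comet and Echo and Harbor together: Comet ∪ Echo ∪ Harbor = {Q1, Q2, Q3, Q4, Q5, Q6, Q7} — every element is covered.
No 2 of the 9 groups cover everything (all 36 combinations miss at least one element), so 3 is optimal.

3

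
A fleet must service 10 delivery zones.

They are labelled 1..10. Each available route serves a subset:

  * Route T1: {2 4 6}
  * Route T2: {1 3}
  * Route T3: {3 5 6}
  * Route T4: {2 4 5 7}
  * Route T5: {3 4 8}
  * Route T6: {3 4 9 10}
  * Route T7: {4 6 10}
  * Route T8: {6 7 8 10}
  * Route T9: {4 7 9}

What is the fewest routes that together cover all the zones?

4

Take {T2, T4, T8, T9}. Their union is {1, 2, 3, 4, 5, 6, 7, 8, 9, 10}, which is all 10 zones.
No 3 of the 9 routes cover everything (all 84 combinations miss at least one zone), so 4 is optimal.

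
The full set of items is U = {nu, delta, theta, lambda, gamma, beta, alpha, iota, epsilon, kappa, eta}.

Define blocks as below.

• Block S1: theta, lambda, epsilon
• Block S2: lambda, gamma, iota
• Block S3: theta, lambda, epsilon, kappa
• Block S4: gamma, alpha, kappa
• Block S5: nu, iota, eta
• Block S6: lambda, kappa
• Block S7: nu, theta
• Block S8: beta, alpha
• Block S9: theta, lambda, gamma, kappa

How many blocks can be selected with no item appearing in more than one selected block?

S2, S7, S8 are pairwise disjoint (S2={lambda,gamma,iota}; S7={nu,theta}; S8={beta,alpha}).
Every remaining block overlaps one of these, and no 4 of the listed blocks are pairwise disjoint, so 3 is the maximum.

3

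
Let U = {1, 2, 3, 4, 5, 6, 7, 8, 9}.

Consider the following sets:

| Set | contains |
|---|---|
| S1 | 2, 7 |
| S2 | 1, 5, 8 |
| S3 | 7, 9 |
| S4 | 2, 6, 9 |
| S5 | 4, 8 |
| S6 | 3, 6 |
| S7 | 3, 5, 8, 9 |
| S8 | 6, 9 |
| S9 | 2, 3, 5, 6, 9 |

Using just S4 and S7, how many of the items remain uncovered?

3

Union of S4, S7 = {2, 3, 5, 6, 8, 9}.
Not covered: 1, 4, 7 — 3 items.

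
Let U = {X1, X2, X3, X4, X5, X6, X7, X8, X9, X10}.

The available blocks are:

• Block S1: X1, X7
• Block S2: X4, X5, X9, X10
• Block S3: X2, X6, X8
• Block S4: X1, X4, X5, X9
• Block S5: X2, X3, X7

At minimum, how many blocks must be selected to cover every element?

S1 and S2 and S3 and S5 together: S1 ∪ S2 ∪ S3 ∪ S5 = {X1, X2, X3, X4, X5, X6, X7, X8, X9, X10} — every element is covered.
No 3 of the 5 blocks cover everything (all 10 combinations miss at least one element), so 4 is optimal.

4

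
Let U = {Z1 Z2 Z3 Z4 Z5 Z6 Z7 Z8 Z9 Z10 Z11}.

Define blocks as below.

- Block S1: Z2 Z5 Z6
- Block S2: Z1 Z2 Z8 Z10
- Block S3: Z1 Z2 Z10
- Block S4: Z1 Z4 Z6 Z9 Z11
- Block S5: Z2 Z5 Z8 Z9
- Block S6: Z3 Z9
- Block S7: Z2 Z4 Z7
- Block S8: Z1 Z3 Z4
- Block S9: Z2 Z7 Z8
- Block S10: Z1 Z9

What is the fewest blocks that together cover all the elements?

5

S1, S3, S4, S8, and S9 cover everything between them: the union {Z1, Z2, Z3, Z4, Z5, Z6, Z7, Z8, Z9, Z10, Z11} is all of U.
No 4 of the 10 blocks cover everything (all 210 combinations miss at least one element), so 5 is optimal.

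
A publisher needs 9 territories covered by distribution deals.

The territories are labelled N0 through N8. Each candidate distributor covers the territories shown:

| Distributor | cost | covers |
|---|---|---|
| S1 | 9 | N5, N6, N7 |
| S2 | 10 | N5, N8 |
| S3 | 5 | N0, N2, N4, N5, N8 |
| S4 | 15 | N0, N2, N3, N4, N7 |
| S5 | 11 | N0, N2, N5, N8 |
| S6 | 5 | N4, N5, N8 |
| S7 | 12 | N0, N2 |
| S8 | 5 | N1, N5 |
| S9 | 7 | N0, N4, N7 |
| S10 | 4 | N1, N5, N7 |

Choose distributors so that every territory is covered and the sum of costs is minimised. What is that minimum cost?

33

S1, S3, S4, S10 together cover every territory (S1 ∪ S3 ∪ S4 ∪ S10 = {N0, N1, N2, N3, N4, N5, N6, N7, N8}); total cost 9 + 5 + 15 + 4 = 33.
No covering selection has total cost below 33.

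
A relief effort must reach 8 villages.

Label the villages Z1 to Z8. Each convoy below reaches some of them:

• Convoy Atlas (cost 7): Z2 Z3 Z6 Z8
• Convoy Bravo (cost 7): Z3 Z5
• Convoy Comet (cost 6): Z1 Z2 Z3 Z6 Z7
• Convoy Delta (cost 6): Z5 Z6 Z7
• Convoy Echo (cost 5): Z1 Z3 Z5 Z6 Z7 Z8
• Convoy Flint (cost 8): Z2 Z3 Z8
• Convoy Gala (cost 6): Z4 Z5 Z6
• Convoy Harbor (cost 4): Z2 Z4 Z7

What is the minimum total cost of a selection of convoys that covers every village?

Echo, Harbor together cover every village (Echo ∪ Harbor = {Z1, Z2, Z3, Z4, Z5, Z6, Z7, Z8}); total cost 5 + 4 = 9.
No covering selection has total cost below 9.

9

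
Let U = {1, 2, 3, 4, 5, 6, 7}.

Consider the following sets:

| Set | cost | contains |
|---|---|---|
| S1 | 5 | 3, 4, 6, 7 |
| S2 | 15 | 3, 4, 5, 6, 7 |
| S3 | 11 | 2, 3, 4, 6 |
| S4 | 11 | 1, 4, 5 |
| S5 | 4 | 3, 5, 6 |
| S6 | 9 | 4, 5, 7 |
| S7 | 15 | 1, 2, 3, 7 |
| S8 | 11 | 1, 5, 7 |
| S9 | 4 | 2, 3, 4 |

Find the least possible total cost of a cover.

19

S5, S8, S9 together cover every point (S5 ∪ S8 ∪ S9 = {1, 2, 3, 4, 5, 6, 7}); total cost 4 + 11 + 4 = 19.
The greedy pick S1, S5, S9, S4 costs 24; no covering selection beats 19.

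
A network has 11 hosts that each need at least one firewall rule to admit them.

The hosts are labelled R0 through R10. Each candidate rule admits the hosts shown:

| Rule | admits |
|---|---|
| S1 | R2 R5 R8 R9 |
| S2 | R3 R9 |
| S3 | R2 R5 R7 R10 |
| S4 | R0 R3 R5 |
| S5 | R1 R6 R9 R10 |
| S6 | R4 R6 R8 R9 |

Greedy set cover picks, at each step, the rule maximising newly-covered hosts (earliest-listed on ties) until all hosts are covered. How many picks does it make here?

Greedy: pick S1 (covers 4 new) → pick S5 (covers 3 new) → pick S4 (covers 2 new) → pick S3 (covers 1 new) → pick S6 (covers 1 new). Total picks: 5.
(The true minimum cover uses only 4 rules, so greedy is not optimal here.)

5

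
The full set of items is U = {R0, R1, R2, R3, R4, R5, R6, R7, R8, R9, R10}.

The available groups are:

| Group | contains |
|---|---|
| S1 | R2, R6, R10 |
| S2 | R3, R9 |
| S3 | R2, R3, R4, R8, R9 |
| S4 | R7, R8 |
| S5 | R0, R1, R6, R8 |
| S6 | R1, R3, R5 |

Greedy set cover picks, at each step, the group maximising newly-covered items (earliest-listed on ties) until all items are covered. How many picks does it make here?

5

Greedy: pick S3 (covers 5 new) → pick S5 (covers 3 new) → pick S1 (covers 1 new) → pick S4 (covers 1 new) → pick S6 (covers 1 new). Total picks: 5.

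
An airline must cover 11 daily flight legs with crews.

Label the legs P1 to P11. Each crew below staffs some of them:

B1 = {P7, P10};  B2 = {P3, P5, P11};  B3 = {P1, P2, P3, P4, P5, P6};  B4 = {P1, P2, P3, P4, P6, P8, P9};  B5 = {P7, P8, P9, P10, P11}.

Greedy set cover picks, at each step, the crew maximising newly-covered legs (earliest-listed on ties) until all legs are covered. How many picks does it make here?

Greedy: pick B4 (covers 7 new) → pick B5 (covers 3 new) → pick B2 (covers 1 new). Total picks: 3.
(The true minimum cover uses only 2 crews, so greedy is not optimal here.)

3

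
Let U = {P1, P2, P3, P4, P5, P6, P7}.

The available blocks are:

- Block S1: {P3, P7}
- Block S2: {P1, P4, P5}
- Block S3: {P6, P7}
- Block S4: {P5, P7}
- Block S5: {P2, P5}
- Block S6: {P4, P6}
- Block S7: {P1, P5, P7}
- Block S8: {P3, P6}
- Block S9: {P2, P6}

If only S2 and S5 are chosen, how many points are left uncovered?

Union of S2, S5 = {P1, P2, P4, P5}.
Not covered: P3, P6, P7 — 3 points.

3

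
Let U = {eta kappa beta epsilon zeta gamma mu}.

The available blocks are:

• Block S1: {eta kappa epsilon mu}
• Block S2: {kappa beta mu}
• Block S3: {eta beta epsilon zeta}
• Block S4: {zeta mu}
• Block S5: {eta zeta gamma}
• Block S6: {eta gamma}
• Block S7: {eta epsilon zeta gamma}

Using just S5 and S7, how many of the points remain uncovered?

3

Union of S5, S7 = {eta, epsilon, zeta, gamma}.
Not covered: kappa, beta, mu — 3 points.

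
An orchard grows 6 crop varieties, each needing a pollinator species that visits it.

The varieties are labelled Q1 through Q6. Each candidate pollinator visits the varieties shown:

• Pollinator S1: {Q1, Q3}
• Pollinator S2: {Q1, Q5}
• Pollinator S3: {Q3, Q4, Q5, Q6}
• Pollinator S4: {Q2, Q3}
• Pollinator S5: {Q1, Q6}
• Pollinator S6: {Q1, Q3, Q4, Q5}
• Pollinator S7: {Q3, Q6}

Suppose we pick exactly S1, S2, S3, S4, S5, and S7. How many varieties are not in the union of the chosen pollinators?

Union of S1, S2, S3, S4, S5, S7 = {Q1, Q2, Q3, Q4, Q5, Q6} — that's every variety, so 0 are uncovered.

0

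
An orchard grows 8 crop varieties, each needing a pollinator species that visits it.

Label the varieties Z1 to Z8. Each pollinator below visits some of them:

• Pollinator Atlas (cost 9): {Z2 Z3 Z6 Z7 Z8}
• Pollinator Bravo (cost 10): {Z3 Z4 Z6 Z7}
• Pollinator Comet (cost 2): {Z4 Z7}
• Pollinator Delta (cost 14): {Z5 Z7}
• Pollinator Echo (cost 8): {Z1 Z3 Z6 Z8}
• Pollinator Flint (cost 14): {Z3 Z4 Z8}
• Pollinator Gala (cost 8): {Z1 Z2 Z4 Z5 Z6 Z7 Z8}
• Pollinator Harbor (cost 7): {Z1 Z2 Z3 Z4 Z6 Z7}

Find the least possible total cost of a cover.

Gala, Harbor together cover every variety (Gala ∪ Harbor = {Z1, Z2, Z3, Z4, Z5, Z6, Z7, Z8}); total cost 8 + 7 = 15.
The greedy pick Comet, Gala, Harbor costs 17; no covering selection beats 15.

15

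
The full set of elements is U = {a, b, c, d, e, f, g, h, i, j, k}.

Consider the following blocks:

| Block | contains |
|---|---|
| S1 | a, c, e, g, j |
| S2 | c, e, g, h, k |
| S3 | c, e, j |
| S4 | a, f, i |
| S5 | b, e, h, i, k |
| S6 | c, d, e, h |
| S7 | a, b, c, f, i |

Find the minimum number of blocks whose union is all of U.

4

S1, S5, S6, and S7 cover everything between them: the union {a, b, c, d, e, f, g, h, i, j, k} is all of U.
No 3 of the 7 blocks cover everything (all 35 combinations miss at least one element), so 4 is optimal.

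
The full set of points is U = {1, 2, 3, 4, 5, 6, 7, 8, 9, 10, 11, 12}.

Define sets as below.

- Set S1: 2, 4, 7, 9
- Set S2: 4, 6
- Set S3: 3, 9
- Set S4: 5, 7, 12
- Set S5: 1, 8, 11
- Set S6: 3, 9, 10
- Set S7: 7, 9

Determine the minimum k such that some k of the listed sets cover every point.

S1, S2, S4, S5, and S6 cover everything between them: the union {1, 2, 3, 4, 5, 6, 7, 8, 9, 10, 11, 12} is all of U.
Only S2 contains 6, so S2 is forced; the remaining 10 points need at least 4 more sets (each remaining set adds at most 3) — so at least 5 sets are needed, and 5 is optimal.

5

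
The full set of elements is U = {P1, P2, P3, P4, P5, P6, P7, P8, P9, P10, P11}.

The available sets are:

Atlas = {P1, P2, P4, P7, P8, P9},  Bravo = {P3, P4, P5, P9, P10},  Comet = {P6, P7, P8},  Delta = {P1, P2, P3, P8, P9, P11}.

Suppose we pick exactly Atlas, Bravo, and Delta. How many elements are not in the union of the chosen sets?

Union of Atlas, Bravo, Delta = {P1, P2, P3, P4, P5, P7, P8, P9, P10, P11}.
Not covered: P6 — 1 element.

1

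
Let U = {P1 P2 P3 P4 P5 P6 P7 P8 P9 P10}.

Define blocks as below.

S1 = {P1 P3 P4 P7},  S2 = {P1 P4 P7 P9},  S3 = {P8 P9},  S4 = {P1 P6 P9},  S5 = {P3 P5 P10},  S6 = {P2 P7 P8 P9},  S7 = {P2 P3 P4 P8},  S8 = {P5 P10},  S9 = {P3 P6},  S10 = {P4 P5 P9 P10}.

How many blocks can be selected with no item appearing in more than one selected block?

S3, S8, S9 are pairwise disjoint (S3={P8,P9}; S8={P5,P10}; S9={P3,P6}).
Every remaining block overlaps one of these, and no 4 of the listed blocks are pairwise disjoint, so 3 is the maximum.

3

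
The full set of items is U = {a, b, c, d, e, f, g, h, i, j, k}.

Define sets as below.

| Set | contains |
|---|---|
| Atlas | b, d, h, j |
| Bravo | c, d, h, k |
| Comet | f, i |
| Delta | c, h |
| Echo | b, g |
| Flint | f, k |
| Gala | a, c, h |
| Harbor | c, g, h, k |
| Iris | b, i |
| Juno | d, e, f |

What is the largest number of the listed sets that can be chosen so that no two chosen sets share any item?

Echo, Flint, Gala are pairwise disjoint (Echo={b,g}; Flint={f,k}; Gala={a,c,h}).
Every remaining set overlaps one of these, and no 4 of the listed sets are pairwise disjoint, so 3 is the maximum.

3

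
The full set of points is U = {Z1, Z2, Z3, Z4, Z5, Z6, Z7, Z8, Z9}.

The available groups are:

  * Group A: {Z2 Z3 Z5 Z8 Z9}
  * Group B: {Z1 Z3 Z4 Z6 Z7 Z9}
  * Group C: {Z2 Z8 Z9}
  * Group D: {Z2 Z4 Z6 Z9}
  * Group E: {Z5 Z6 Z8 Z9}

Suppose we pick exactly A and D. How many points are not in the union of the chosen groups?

Union of A, D = {Z2, Z3, Z4, Z5, Z6, Z8, Z9}.
Not covered: Z1, Z7 — 2 points.

2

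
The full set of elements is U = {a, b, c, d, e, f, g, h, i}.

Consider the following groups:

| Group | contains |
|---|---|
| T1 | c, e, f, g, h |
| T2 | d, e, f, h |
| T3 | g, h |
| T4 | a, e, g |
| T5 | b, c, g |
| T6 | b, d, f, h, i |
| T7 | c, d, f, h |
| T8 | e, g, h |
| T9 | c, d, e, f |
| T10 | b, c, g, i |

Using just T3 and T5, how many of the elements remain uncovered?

5

Union of T3, T5 = {b, c, g, h}.
Not covered: a, d, e, f, i — 5 elements.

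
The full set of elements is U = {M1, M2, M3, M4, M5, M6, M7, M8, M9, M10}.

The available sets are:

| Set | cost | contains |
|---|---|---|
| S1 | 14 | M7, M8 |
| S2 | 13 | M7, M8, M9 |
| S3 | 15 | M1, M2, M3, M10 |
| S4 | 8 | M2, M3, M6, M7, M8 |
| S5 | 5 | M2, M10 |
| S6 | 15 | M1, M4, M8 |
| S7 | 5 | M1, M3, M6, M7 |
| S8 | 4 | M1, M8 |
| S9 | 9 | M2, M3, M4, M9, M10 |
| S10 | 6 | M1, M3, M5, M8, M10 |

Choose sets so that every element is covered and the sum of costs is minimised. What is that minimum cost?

S7, S9, S10 together cover every element (S7 ∪ S9 ∪ S10 = {M1, M2, M3, M4, M5, M6, M7, M8, M9, M10}); total cost 5 + 9 + 6 = 20.
No covering selection has total cost below 20.

20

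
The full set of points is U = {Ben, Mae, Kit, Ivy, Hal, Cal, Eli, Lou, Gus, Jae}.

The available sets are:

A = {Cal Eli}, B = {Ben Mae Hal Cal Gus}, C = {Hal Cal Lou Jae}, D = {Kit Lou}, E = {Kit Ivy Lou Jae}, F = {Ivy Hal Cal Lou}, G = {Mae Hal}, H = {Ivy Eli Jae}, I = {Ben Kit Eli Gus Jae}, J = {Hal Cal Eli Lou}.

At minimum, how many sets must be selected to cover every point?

3

B, D, and H cover everything between them: the union {Ben, Mae, Kit, Ivy, Hal, Cal, Eli, Lou, Gus, Jae} is all of U.
No 2 of the 10 sets cover everything (all 45 combinations miss at least one point), so 3 is optimal.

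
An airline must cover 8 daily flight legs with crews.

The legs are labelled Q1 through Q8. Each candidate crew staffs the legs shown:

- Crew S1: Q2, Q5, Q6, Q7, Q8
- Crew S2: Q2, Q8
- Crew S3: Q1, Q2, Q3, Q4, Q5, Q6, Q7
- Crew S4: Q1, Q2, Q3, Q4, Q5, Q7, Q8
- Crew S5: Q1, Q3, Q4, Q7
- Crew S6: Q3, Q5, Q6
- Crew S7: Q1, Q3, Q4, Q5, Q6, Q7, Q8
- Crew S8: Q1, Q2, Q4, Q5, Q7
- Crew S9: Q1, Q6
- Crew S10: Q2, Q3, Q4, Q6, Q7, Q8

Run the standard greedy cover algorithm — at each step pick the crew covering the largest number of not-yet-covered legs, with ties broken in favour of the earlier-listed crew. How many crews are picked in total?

Greedy: pick S3 (covers 7 new) → pick S1 (covers 1 new). Total picks: 2.

2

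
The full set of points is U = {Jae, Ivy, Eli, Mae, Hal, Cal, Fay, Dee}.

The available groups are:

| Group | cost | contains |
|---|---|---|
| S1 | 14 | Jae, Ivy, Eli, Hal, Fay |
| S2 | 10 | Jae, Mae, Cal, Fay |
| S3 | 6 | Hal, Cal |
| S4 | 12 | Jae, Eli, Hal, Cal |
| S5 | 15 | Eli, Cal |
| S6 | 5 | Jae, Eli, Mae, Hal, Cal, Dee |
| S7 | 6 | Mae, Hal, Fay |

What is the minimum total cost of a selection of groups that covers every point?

S1, S6 together cover every point (S1 ∪ S6 = {Jae, Ivy, Eli, Mae, Hal, Cal, Fay, Dee}); total cost 14 + 5 = 19.
The greedy pick S6, S7, S1 costs 25; no covering selection beats 19.

19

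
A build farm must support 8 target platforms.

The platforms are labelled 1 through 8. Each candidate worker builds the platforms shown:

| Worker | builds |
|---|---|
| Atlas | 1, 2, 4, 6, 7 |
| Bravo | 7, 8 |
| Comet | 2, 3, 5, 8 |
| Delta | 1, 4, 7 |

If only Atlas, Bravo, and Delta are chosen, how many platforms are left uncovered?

Union of Atlas, Bravo, Delta = {1, 2, 4, 6, 7, 8}.
Not covered: 3, 5 — 2 platforms.

2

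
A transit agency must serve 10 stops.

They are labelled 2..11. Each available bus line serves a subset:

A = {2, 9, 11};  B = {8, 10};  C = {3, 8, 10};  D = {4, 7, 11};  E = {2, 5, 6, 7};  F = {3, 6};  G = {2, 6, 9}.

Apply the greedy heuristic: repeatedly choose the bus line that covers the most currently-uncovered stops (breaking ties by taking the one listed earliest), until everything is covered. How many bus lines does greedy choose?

4

Greedy: pick E (covers 4 new) → pick C (covers 3 new) → pick A (covers 2 new) → pick D (covers 1 new). Total picks: 4.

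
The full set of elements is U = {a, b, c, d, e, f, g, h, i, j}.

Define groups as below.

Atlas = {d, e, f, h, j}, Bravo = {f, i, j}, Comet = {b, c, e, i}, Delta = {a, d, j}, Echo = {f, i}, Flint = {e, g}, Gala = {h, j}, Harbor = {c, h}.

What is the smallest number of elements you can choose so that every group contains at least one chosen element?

4

Take T = {d, g, h, i}. Each listed group contains at least one of these, so T is a hitting set of size 4.
The groups Delta, Echo, Flint, Harbor are pairwise disjoint, so any hitting set needs a separate element for each — at least 4. Hence 4 is optimal.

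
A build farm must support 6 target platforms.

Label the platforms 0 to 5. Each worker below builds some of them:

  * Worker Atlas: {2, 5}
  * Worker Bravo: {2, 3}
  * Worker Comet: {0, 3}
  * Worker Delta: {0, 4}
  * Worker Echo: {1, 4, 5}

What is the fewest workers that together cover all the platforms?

Atlas and Comet and Echo together: Atlas ∪ Comet ∪ Echo = {0, 1, 2, 3, 4, 5} — every platform is covered.
Only Echo contains 1, so Echo is forced; the remaining 3 platforms need at least 2 more workers (each remaining worker adds at most 2) — so at least 3 workers are needed, and 3 is optimal.

3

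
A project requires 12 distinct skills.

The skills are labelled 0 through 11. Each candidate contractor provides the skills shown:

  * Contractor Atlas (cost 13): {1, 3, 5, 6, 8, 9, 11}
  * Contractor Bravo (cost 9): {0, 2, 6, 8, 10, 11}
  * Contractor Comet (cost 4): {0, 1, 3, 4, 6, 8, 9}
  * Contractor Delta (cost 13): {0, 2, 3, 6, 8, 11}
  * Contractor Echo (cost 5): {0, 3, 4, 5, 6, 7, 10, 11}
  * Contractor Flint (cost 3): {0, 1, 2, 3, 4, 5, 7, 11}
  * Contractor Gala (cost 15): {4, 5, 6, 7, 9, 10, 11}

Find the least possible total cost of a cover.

12

Comet, Echo, Flint together cover every skill (Comet ∪ Echo ∪ Flint = {0, 1, 2, 3, 4, 5, 6, 7, 8, 9, 10, 11}); total cost 4 + 5 + 3 = 12.
No covering selection has total cost below 12.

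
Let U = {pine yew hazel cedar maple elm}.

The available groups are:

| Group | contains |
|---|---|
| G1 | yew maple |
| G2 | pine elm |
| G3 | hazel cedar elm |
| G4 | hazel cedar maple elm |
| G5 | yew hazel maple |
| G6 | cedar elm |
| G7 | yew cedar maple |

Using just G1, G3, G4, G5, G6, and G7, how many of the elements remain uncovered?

Union of G1, G3, G4, G5, G6, G7 = {yew, hazel, cedar, maple, elm}.
Not covered: pine — 1 element.

1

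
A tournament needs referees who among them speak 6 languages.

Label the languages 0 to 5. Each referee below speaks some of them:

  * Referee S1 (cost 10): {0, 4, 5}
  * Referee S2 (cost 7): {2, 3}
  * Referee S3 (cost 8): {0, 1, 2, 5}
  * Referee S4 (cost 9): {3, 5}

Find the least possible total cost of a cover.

25

S1, S2, S3 together cover every language (S1 ∪ S2 ∪ S3 = {0, 1, 2, 3, 4, 5}); total cost 10 + 7 + 8 = 25.
No covering selection has total cost below 25.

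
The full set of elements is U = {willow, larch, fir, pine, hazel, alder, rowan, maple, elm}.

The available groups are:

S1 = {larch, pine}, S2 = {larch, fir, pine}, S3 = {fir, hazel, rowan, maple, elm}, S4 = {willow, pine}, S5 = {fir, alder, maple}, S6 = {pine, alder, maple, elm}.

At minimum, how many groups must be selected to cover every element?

4

Take {S1, S3, S4, S5}. Their union is {willow, larch, fir, pine, hazel, alder, rowan, maple, elm}, which is all 9 elements.
No 3 of the 6 groups cover everything (all 20 combinations miss at least one element), so 4 is optimal.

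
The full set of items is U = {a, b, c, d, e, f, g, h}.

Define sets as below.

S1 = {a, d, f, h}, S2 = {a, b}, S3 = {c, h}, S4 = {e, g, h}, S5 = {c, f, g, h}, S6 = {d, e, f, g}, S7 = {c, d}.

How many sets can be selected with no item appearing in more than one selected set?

3

S2, S3, S6 are pairwise disjoint (S2={a,b}; S3={c,h}; S6={d,e,f,g}).
Every remaining set overlaps one of these, and no 4 of the listed sets are pairwise disjoint, so 3 is the maximum.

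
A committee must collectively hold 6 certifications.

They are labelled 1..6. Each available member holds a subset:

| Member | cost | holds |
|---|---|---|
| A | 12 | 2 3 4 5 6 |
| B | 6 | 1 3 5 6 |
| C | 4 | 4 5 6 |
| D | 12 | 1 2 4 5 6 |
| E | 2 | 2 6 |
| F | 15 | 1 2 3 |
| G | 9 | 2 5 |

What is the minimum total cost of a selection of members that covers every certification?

B, C, E together cover every certification (B ∪ C ∪ E = {1, 2, 3, 4, 5, 6}); total cost 6 + 4 + 2 = 12.
No covering selection has total cost below 12.

12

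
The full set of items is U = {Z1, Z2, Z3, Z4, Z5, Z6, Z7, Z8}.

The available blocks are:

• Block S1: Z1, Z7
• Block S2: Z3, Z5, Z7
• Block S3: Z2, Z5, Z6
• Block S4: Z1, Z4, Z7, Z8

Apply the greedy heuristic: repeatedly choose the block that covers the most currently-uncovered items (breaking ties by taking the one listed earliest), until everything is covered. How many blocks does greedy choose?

3

Greedy: pick S4 (covers 4 new) → pick S3 (covers 3 new) → pick S2 (covers 1 new). Total picks: 3.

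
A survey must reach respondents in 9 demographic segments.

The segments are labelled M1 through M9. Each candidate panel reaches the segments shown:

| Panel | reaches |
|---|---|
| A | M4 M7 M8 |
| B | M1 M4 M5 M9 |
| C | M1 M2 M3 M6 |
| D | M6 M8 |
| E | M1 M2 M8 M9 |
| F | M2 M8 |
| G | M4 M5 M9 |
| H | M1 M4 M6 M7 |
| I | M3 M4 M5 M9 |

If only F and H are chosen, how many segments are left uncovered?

3

Union of F, H = {M1, M2, M4, M6, M7, M8}.
Not covered: M3, M5, M9 — 3 segments.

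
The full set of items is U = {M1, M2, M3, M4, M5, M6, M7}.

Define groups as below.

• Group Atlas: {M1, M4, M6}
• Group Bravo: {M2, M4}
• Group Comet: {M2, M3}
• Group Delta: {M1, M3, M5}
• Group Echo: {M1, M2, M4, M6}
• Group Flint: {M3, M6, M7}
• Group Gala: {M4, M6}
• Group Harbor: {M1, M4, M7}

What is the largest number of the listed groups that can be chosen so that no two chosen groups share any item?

Atlas, Comet are pairwise disjoint (Atlas={M1,M4,M6}; Comet={M2,M3}).
Every remaining group overlaps one of these, and no 3 of the listed groups are pairwise disjoint, so 2 is the maximum.

2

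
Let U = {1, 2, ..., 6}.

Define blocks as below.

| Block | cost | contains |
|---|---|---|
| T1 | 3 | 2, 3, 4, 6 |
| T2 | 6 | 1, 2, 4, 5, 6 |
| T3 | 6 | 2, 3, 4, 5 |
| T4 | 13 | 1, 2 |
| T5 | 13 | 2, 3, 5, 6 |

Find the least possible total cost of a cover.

T1, T2 together cover every element (T1 ∪ T2 = {1, 2, 3, 4, 5, 6}); total cost 3 + 6 = 9.
No covering selection has total cost below 9.

9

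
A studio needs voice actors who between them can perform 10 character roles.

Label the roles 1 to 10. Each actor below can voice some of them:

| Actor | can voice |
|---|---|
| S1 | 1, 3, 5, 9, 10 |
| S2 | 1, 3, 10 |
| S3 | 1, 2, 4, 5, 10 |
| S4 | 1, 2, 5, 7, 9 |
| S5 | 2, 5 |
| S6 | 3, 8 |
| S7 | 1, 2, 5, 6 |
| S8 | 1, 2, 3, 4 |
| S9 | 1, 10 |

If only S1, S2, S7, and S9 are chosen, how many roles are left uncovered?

3

Union of S1, S2, S7, S9 = {1, 2, 3, 5, 6, 9, 10}.
Not covered: 4, 7, 8 — 3 roles.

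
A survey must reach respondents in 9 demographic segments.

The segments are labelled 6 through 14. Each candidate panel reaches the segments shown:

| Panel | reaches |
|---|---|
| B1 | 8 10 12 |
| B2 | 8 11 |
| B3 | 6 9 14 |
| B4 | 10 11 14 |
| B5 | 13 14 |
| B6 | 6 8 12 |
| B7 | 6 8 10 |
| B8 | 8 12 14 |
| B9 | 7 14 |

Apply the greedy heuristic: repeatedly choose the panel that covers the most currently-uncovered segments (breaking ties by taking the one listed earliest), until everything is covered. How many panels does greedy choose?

5

Greedy: pick B1 (covers 3 new) → pick B3 (covers 3 new) → pick B2 (covers 1 new) → pick B5 (covers 1 new) → pick B9 (covers 1 new). Total picks: 5.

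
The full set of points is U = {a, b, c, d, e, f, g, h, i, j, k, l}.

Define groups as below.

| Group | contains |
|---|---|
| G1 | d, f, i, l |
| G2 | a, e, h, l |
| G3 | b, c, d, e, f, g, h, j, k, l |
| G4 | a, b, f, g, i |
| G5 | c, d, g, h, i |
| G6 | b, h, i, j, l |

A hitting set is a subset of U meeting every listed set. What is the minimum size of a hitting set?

Take T = {f, h}. Each listed group contains at least one of these, so T is a hitting set of size 2.
No single point lies in every group, so at least 2 are needed and 2 is optimal.

2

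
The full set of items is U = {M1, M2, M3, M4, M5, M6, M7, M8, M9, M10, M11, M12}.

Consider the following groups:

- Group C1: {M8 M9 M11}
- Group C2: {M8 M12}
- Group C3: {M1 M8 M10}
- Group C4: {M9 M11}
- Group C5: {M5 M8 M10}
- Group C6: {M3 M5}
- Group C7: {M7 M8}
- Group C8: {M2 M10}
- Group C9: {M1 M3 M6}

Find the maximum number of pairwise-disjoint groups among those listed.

4

C4, C6, C7, C8 are pairwise disjoint (C4={M9,M11}; C6={M3,M5}; C7={M7,M8}; C8={M2,M10}).
Every remaining group overlaps one of these, and no 5 of the listed groups are pairwise disjoint, so 4 is the maximum.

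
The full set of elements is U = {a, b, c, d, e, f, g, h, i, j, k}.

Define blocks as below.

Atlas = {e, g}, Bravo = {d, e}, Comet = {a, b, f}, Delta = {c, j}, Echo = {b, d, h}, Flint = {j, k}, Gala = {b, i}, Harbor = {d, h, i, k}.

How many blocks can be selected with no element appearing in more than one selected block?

4

Atlas, Comet, Delta, Harbor are pairwise disjoint (Atlas={e,g}; Comet={a,b,f}; Delta={c,j}; Harbor={d,h,i,k}).
Every remaining block overlaps one of these, and no 5 of the listed blocks are pairwise disjoint, so 4 is the maximum.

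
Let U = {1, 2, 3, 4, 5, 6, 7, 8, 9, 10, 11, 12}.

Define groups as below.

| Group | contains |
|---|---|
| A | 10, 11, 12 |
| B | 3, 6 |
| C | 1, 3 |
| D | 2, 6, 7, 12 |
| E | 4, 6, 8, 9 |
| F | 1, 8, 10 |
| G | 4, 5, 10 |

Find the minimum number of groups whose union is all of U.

A, C, D, E, and G cover everything between them: the union {1, 2, 3, 4, 5, 6, 7, 8, 9, 10, 11, 12} is all of U.
No 4 of the 7 groups cover everything (all 35 combinations miss at least one point), so 5 is optimal.

5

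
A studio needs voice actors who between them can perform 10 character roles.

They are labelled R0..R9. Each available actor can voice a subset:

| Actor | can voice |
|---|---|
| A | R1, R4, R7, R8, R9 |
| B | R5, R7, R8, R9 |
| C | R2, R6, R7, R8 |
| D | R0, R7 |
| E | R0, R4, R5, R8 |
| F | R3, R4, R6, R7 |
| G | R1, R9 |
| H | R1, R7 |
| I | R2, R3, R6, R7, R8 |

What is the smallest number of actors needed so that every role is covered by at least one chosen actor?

A and E and I together: A ∪ E ∪ I = {R0, R1, R2, R3, R4, R5, R6, R7, R8, R9} — every role is covered.
No 2 of the 9 actors cover everything (all 36 combinations miss at least one role), so 3 is optimal.

3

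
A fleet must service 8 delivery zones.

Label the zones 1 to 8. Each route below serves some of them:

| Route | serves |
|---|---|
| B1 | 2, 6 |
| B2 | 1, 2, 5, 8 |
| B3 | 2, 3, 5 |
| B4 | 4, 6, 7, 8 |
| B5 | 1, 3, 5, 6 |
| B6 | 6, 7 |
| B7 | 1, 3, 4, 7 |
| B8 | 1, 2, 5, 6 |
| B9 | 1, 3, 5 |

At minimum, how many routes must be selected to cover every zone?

3

Take {B1, B2, B7}. Their union is {1, 2, 3, 4, 5, 6, 7, 8}, which is all 8 zones.
No 2 of the 9 routes cover everything (all 36 combinations miss at least one zone), so 3 is optimal.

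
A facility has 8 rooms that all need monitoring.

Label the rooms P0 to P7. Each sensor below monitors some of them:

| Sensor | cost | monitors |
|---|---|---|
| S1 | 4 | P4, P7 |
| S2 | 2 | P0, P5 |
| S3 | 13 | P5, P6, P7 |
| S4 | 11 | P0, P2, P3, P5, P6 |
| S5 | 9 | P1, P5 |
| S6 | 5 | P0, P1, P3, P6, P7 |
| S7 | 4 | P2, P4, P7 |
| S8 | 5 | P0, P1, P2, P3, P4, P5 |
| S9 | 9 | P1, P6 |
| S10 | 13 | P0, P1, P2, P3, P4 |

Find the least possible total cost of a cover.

10

S6, S8 together cover every room (S6 ∪ S8 = {P0, P1, P2, P3, P4, P5, P6, P7}); total cost 5 + 5 = 10.
No covering selection has total cost below 10.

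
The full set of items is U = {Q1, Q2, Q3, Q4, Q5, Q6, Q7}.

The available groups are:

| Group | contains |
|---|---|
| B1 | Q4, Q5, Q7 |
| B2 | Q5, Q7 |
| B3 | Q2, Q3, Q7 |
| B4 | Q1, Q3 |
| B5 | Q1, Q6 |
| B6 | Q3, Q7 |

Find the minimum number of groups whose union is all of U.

3

B1 and B3 and B5 together: B1 ∪ B3 ∪ B5 = {Q1, Q2, Q3, Q4, Q5, Q6, Q7} — every item is covered.
Each group has at most 3 items, and 2·3 = 6 < 7 — so at least 3 groups are needed, and 3 is optimal.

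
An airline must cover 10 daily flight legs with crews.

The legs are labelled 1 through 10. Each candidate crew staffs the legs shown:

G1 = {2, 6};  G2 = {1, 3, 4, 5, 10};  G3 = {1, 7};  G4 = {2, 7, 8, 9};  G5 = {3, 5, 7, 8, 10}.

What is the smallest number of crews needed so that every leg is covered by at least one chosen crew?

Take {G1, G2, G4}. Their union is {1, 2, 3, 4, 5, 6, 7, 8, 9, 10}, which is all 10 legs.
Only G2 contains 4, so G2 is forced; the remaining 5 legs need at least 2 more crews (each remaining crew adds at most 4) — so at least 3 crews are needed, and 3 is optimal.

3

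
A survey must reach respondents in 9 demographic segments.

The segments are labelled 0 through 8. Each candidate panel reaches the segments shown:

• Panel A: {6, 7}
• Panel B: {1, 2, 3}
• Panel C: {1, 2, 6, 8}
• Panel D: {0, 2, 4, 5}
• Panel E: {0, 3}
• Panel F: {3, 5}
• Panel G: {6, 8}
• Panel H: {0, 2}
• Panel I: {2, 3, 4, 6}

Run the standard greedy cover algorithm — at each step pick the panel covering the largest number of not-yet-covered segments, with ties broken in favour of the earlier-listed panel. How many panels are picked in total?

4

Greedy: pick C (covers 4 new) → pick D (covers 3 new) → pick A (covers 1 new) → pick B (covers 1 new). Total picks: 4.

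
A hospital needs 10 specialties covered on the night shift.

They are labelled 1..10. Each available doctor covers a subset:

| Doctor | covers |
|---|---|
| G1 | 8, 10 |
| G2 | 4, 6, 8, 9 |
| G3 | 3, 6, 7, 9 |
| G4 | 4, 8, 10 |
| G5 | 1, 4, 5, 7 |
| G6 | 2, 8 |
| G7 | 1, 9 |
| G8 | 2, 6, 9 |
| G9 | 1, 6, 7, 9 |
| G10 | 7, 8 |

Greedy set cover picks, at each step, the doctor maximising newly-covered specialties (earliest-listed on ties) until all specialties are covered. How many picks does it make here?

Greedy: pick G2 (covers 4 new) → pick G5 (covers 3 new) → pick G1 (covers 1 new) → pick G3 (covers 1 new) → pick G6 (covers 1 new). Total picks: 5.
(The true minimum cover uses only 4 doctors, so greedy is not optimal here.)

5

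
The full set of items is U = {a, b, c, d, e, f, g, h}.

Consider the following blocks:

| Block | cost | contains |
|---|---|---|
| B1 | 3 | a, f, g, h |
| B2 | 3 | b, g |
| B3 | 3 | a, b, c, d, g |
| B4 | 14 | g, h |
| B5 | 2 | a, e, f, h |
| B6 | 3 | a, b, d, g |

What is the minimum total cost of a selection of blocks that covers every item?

5

B3, B5 together cover every item (B3 ∪ B5 = {a, b, c, d, e, f, g, h}); total cost 3 + 2 = 5.
No covering selection has total cost below 5.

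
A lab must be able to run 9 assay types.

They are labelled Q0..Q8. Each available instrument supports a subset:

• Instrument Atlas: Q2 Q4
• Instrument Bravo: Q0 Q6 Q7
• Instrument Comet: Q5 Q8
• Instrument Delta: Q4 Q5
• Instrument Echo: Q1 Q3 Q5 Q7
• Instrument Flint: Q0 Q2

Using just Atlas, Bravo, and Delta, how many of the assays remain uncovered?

3

Union of Atlas, Bravo, Delta = {Q0, Q2, Q4, Q5, Q6, Q7}.
Not covered: Q1, Q3, Q8 — 3 assays.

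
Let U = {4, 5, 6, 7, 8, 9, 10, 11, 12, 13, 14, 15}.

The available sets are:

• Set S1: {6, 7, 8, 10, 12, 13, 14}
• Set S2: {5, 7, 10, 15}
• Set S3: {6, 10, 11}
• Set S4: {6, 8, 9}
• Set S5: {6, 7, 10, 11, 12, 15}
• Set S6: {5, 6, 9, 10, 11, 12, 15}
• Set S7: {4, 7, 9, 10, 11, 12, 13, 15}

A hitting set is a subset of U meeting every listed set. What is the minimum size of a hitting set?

The 2 points {9, 10} hit every set.
The sets S2, S4 are pairwise disjoint, so any hitting set needs a separate point for each — at least 2. Hence 2 is optimal.

2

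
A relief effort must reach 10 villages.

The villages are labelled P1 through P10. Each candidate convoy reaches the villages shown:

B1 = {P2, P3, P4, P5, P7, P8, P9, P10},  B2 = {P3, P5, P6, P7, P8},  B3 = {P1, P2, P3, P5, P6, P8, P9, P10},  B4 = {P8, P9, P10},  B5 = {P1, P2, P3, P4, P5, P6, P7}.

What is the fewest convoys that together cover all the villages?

Take {B4, B5}. Their union is {P1, P2, P3, P4, P5, P6, P7, P8, P9, P10}, which is all 10 villages.
No single convoy has all 10 villages (the largest, B1, has 8), so 2 is optimal.

2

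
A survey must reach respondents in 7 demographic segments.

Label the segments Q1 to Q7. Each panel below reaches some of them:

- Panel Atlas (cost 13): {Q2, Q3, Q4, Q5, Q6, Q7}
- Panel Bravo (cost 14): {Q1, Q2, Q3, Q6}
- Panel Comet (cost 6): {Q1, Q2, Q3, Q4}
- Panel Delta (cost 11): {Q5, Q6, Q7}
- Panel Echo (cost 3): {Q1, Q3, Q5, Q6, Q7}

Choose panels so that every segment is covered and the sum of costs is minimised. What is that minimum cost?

Comet, Echo together cover every segment (Comet ∪ Echo = {Q1, Q2, Q3, Q4, Q5, Q6, Q7}); total cost 6 + 3 = 9.
No covering selection has total cost below 9.

9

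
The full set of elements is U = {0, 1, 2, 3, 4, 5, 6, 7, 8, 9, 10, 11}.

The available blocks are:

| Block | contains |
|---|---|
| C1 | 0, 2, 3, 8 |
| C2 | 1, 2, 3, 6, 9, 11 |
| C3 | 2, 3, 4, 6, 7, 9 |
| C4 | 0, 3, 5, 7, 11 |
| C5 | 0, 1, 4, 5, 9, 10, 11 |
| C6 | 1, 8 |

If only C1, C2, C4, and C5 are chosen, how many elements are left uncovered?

0

Union of C1, C2, C4, C5 = {0, 1, 2, 3, 4, 5, 6, 7, 8, 9, 10, 11} — that's every element, so 0 are uncovered.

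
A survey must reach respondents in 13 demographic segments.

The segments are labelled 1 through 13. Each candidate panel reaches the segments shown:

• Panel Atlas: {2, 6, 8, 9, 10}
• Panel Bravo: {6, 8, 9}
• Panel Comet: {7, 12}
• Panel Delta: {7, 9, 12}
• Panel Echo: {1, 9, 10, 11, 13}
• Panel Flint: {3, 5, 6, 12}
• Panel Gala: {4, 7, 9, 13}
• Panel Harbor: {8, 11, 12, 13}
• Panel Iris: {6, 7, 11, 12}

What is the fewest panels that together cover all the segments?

4

Take {Atlas, Echo, Flint, Gala}. Their union is {1, 2, 3, 4, 5, 6, 7, 8, 9, 10, 11, 12, 13}, which is all 13 segments.
Only Atlas contains 2, so Atlas is forced; the remaining 8 segments need at least 3 more panels (each remaining panel adds at most 3) — so at least 4 panels are needed, and 4 is optimal.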